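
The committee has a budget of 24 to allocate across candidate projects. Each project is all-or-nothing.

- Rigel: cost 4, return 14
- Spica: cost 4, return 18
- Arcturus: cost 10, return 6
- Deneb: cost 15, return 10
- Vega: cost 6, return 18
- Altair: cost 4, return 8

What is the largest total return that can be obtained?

58

This is an integer program with binary decision variables.
Allowing fractional choices, the relaxed optimum would be about 62.0, but projects are indivisible.
Rigel + Spica + Arcturus + Vega: cost 4 + 4 + 10 + 6 = 24 ≤ 24, return 14 + 18 + 6 + 18 = 56.
Rigel + Spica + Vega: cost 4 + 4 + 6 = 14 ≤ 24, return 14 + 18 + 18 = 50.
Rigel + Spica + Vega + Altair: cost 4 + 4 + 6 + 4 = 18 ≤ 24, return 14 + 18 + 18 + 8 = 58.
Best is Rigel, Spica, Vega, and Altair with total return 58.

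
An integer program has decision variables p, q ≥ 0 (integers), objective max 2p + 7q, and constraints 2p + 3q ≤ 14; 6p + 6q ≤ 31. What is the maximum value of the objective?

30

The continuous relaxation peaks at (0, 4.67) with value 32.67; rounding to a feasible lattice point costs some objective.
(p,q)=(1,4): 2·1+3·4=14≤14, 6·1+6·4=30≤31, objective 30.
(p,q)=(0,4): 2·0+3·4=12≤14, 6·0+6·4=24≤31, objective 28.
(p,q)=(2,3): 2·2+3·3=13≤14, 6·2+6·3=30≤31, objective 25.
(p,q)=(1,3): 2·1+3·3=11≤14, 6·1+6·3=24≤31, objective 23.
Maximum is 30 at (p,q)=(1,4).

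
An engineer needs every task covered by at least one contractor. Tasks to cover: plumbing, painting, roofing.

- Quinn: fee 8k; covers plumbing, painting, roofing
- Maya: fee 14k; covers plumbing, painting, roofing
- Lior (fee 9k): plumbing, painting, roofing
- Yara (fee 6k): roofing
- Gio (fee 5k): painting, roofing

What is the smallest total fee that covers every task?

Quinn alone covers plumbing, painting, roofing — every task.
Total fee: 8.

8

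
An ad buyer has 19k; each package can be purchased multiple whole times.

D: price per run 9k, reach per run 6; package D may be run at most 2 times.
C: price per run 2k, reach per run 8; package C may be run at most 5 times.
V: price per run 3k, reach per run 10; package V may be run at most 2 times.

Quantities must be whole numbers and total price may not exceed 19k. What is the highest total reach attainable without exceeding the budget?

60

5×C and 2×V: price 16 ≤ 19, reach 5·8 + 2·10 = 60.
4×C and 2×V: price 14 ≤ 19, reach 4·8 + 2·10 = 52.
Best is 60.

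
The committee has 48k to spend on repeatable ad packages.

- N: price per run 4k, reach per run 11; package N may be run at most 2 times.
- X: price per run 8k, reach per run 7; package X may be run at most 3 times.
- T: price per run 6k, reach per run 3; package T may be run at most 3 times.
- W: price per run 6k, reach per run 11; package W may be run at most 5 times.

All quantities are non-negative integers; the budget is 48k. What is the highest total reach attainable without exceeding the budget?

84

N has the best ratio (11/4); taking only N gives at most 2×11 = 22 (stopped by the supply cap of 2).
Mixing does better — 2×N, 1×X, and 5×W: price 46 ≤ 48, reach 2·11 + 1·7 + 5·11 = 84.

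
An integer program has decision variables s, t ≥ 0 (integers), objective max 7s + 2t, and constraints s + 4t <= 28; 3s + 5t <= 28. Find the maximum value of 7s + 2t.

63

(s,t)=(9,0): 1·9+4·0=9≤28, 3·9+5·0=27≤28, objective 63.
(s,t)=(8,0): 1·8+4·0=8≤28, 3·8+5·0=24≤28, objective 56.
Maximum is 63 at (s,t)=(9,0).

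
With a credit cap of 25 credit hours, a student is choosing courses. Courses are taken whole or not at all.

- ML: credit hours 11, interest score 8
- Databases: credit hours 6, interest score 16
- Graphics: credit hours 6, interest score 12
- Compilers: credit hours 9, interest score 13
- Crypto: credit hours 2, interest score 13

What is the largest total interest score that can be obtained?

Take Databases, Graphics, Compilers, and Crypto: credit hours 6 + 6 + 9 + 2 = 23 ≤ 25, interest score 16 + 12 + 13 + 13 = 54.
No other feasible combination does better.

54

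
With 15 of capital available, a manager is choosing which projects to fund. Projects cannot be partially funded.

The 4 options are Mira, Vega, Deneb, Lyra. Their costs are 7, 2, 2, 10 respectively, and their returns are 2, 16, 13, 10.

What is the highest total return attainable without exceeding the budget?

39

Allowing fractional choices, the relaxed optimum would be about 39.3, but projects are indivisible.
Mira + Vega + Deneb: cost 7 + 2 + 2 = 11 ≤ 15, return 2 + 16 + 13 = 31.
Vega + Deneb + Lyra: cost 2 + 2 + 10 = 14 ≤ 15, return 16 + 13 + 10 = 39.
Best is Vega, Deneb, and Lyra with total return 39.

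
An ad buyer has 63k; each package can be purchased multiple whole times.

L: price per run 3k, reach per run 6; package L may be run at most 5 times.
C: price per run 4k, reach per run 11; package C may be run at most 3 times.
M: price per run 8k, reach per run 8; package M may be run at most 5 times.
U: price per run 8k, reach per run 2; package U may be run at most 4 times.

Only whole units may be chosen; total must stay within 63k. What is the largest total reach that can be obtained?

This is a bounded integer knapsack.
C has the best ratio (11/4); taking only C gives at most 3×11 = 33 (stopped by the supply cap of 3).
Mixing does better — 5×L, 3×C, and 4×M: price 59 ≤ 63, reach 5·6 + 3·11 + 4·8 = 95.

95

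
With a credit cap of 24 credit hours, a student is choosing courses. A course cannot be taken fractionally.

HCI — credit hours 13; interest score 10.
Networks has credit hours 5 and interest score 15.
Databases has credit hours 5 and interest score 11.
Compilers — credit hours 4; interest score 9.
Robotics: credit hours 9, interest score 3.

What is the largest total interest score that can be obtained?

38

Allowing fractional choices, the relaxed optimum would be about 42.7, but courses are indivisible.
Networks + Databases + Compilers + Robotics: credit hours 5 + 5 + 4 + 9 = 23 ≤ 24, interest score 15 + 11 + 9 + 3 = 38.
HCI + Networks + Databases: credit hours 13 + 5 + 5 = 23 ≤ 24, interest score 10 + 15 + 11 = 36.
Best is Networks, Databases, Compilers, and Robotics with total interest score 38.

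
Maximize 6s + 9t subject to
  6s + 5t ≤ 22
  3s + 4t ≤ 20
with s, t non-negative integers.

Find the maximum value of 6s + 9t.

(s,t)=(0,4) is feasible, giving 36.
(s,t)=(1,3) is feasible, giving 33.
(s,t)=(0,3) is feasible, giving 27.
The best lattice point is (0,4), giving 36.

36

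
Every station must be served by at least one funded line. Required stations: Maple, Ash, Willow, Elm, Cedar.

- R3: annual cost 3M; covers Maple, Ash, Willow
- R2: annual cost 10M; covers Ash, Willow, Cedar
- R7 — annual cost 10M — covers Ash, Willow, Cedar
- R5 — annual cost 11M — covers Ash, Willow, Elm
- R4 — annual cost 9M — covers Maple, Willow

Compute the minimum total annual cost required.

24

Choose R3, R2, and R5: together they cover Maple, Ash, Willow, Elm, Cedar — every station.
Total annual cost: 3 + 10 + 11 = 24.
No cover costs less than 24.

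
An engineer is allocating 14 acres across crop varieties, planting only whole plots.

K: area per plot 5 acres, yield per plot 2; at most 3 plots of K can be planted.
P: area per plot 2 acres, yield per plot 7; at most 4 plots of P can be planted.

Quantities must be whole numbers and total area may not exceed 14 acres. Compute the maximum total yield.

30

Take 1×K and 4×P: area 13 ≤ 14, yield 1·2 + 4·7 = 30.
P has the best ratio (7/2) and is taken to its limit of 4; remaining capacity is filled optimally with the others.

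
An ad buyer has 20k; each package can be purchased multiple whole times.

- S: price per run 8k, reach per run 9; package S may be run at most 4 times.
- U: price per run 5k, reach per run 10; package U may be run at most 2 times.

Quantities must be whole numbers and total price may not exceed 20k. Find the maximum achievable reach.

29

This is a bounded integer knapsack.
U has the best ratio (10/5); taking only U gives at most 2×10 = 20 (stopped by the supply cap of 2).
Mixing does better — 1×S and 2×U: price 18 ≤ 20, reach 1·9 + 2·10 = 29.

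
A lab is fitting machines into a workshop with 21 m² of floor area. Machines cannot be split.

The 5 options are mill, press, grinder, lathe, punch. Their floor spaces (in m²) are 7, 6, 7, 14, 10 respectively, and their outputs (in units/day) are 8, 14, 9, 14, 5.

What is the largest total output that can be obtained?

mill + press + grinder: floor space 7 + 6 + 7 = 20 ≤ 21, output 8 + 14 + 9 = 31.
press + lathe: floor space 6 + 14 = 20 ≤ 21, output 14 + 14 = 28.
press + grinder: floor space 6 + 7 = 13 ≤ 21, output 14 + 9 = 23.
Best is mill, press, and grinder with total output 31.

31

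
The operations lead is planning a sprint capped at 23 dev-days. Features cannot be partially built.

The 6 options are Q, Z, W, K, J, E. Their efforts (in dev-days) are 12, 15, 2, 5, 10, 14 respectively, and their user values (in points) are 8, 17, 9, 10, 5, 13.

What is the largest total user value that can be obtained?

36

Take Z, W, and K: effort 15 + 2 + 5 = 22 ≤ 23, user value 17 + 9 + 10 = 36.
No other feasible combination does better.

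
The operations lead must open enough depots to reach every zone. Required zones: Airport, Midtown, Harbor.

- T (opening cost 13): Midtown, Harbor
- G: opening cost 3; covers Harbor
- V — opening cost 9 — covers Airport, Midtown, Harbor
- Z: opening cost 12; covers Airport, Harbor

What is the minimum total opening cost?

9

This is an integer covering problem.
V alone covers Airport, Midtown, Harbor — every zone.
Total opening cost: 9.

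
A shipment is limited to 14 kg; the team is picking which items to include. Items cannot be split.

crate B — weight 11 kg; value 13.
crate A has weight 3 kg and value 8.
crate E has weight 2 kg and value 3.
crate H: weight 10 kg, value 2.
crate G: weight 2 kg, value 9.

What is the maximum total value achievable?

22

Allowing fractional choices, the relaxed optimum would be about 28.3, but items are indivisible.
crate A + crate E + crate G: weight 3 + 2 + 2 = 7 ≤ 14, value 8 + 3 + 9 = 20.
crate B + crate G: weight 11 + 2 = 13 ≤ 14, value 13 + 9 = 22.
crate B + crate A: weight 11 + 3 = 14 ≤ 14, value 13 + 8 = 21.
Best is crate B and crate G with total value 22.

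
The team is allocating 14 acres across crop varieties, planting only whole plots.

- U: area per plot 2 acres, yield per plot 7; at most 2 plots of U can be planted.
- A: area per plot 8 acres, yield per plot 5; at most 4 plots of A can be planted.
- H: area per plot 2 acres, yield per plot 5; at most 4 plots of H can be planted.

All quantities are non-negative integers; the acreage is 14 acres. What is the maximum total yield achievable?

34

U has the best ratio (7/2); taking only U gives at most 2×7 = 14 (stopped by the supply cap of 2).
Mixing does better — 2×U and 4×H: area 12 ≤ 14, yield 2·7 + 4·5 = 34.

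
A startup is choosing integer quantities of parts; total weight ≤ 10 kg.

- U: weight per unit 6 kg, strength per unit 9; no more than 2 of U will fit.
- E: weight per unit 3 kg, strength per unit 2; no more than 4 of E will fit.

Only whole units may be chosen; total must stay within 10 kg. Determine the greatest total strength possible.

11

Take 1×U and 1×E: weight 9 ≤ 10, strength 1·9 + 1·2 = 11.
No other integer combination yields more.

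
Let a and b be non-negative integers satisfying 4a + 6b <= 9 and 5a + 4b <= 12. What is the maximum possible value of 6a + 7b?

12

(a,b)=(2,0): 4·2+6·0=8≤9, 5·2+4·0=10≤12, objective 12.
(a,b)=(1,0): 4·1+6·0=4≤9, 5·1+4·0=5≤12, objective 6.
The best lattice point is (2,0), giving 12.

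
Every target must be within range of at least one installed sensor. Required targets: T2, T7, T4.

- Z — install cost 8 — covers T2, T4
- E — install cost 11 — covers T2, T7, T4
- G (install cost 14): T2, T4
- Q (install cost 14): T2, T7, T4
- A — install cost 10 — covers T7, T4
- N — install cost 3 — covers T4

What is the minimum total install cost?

11

E alone covers T2, T7, T4 — every target.
Total install cost: 11.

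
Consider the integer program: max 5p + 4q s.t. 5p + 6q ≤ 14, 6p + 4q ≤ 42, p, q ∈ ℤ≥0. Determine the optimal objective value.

Relaxing integrality, the LP optimum is 14.00 at (p,q) = (2.8, 0), which is not an integer point.
(p,q)=(2,0) is feasible, giving 10.
(p,q)=(1,1) is feasible, giving 9.
(p,q)=(1,0) is feasible, giving 5.
The best lattice point is (2,0), giving 10.

10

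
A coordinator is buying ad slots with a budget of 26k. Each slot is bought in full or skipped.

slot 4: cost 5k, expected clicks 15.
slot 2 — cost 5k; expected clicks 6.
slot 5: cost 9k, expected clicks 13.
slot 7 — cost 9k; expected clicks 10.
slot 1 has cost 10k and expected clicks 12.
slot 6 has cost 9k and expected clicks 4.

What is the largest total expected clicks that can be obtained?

Allowing fractional choices, the relaxed optimum would be about 42.4, but ad slots are indivisible.
slot 4 + slot 7 + slot 1: cost 5 + 9 + 10 = 24 ≤ 26, expected clicks 15 + 10 + 12 = 37.
slot 4 + slot 5 + slot 1: cost 5 + 9 + 10 = 24 ≤ 26, expected clicks 15 + 13 + 12 = 40.
slot 4 + slot 5 + slot 7: cost 5 + 9 + 9 = 23 ≤ 26, expected clicks 15 + 13 + 10 = 38.
Best is slot 4, slot 5, and slot 1 with total expected clicks 40.

40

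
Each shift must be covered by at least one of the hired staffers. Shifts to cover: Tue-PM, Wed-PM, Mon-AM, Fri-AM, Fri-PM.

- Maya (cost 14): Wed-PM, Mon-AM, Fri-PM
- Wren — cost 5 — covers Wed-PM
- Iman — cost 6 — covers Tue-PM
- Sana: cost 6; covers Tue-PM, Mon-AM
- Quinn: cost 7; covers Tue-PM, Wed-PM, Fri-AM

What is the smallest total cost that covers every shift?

This is an integer covering problem.
Choose Maya and Quinn: together they cover Tue-PM, Wed-PM, Mon-AM, Fri-AM, Fri-PM — every shift.
Total cost: 14 + 7 = 21.

21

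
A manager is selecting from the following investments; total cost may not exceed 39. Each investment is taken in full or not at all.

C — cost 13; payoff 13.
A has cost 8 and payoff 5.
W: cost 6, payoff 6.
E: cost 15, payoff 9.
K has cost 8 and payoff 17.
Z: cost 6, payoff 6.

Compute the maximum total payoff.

Take C, W, K, and Z: cost 13 + 6 + 8 + 6 = 33 ≤ 39, payoff 13 + 6 + 17 + 6 = 42.
No other feasible combination does better.

42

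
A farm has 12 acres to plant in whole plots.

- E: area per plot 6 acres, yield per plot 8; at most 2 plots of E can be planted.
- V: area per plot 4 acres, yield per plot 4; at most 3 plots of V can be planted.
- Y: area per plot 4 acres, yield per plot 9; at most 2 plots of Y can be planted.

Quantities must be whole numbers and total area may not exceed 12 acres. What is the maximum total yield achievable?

22

Take 1×V and 2×Y: area 12 ≤ 12, yield 1·4 + 2·9 = 22.
Y has the best ratio (9/4) and is taken to its limit of 2; remaining capacity is filled optimally with the others.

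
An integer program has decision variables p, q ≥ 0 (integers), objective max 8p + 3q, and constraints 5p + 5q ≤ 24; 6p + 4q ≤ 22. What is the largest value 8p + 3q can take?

(p,q)=(3,1): 5·3+5·1=20≤24, 6·3+4·1=22≤22, objective 27.
(p,q)=(3,0): 5·3+5·0=15≤24, 6·3+4·0=18≤22, objective 24.
The best lattice point is (3,1), giving 27.

27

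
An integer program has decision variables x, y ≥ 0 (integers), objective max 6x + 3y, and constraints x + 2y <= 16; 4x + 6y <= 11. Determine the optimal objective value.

The continuous relaxation peaks at (2.75, 0) with value 16.50; rounding to a feasible lattice point costs some objective.
(x,y)=(2,0): 1·2+2·0=2≤16, 4·2+6·0=8≤11, objective 12.
(x,y)=(1,1): 1·1+2·1=3≤16, 4·1+6·1=10≤11, objective 9.
(x,y)=(1,0): 1·1+2·0=1≤16, 4·1+6·0=4≤11, objective 6.
Maximum is 12 at (x,y)=(2,0).

12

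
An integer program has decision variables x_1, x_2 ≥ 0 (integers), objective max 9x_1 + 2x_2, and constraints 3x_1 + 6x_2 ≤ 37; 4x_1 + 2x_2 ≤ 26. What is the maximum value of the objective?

56

(x_1,x_2)=(6,1): 3·6+6·1=24≤37, 4·6+2·1=26≤26, objective 56.
(x_1,x_2)=(6,0): 3·6+6·0=18≤37, 4·6+2·0=24≤26, objective 54.
(x_1,x_2)=(5,2): 3·5+6·2=27≤37, 4·5+2·2=24≤26, objective 49.
(x_1,x_2)=(5,1): 3·5+6·1=21≤37, 4·5+2·1=22≤26, objective 47.
The best lattice point is (6,1), giving 56.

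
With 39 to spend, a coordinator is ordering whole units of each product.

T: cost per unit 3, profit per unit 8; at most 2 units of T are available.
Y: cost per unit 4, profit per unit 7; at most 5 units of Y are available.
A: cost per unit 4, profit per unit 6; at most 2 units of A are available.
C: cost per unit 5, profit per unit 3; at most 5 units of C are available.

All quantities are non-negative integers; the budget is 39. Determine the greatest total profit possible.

T has the best ratio (8/3); taking only T gives at most 2×8 = 16 (stopped by the supply cap of 2).
Mixing does better — 2×T, 5×Y, 2×A, and 1×C: cost 39 ≤ 39, profit 2·8 + 5·7 + 2·6 + 1·3 = 66.

66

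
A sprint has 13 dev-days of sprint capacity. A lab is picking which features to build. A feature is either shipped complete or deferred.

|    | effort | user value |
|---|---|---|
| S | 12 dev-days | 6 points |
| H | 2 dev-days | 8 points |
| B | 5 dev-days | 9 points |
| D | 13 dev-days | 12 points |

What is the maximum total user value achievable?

17

Take H and B: effort 2 + 5 = 7 ≤ 13, user value 8 + 9 = 17.
No other feasible combination does better.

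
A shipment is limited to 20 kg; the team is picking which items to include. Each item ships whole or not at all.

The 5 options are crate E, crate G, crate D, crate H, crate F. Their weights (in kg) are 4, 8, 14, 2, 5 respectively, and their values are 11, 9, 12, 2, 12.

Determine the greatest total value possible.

34

Take crate E, crate G, crate H, and crate F: weight 4 + 8 + 2 + 5 = 19 ≤ 20, value 11 + 9 + 2 + 12 = 34.
No other feasible combination does better.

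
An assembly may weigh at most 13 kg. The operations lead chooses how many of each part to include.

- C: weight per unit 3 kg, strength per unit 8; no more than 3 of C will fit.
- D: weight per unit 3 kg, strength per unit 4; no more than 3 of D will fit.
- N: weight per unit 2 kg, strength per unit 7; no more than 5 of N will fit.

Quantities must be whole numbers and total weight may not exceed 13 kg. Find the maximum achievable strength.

1×C and 5×N: weight 13 ≤ 13, strength 1·8 + 5·7 = 43.
1×D and 5×N: weight 13 ≤ 13, strength 1·4 + 5·7 = 39.
Best is 43.

43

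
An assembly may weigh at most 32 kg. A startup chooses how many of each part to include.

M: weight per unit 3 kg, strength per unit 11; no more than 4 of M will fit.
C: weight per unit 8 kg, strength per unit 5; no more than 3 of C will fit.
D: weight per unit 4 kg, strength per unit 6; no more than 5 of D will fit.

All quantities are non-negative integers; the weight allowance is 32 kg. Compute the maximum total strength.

74

4×M and 5×D: weight 32 ≤ 32, strength 4·11 + 5·6 = 74.
4×M and 4×D: weight 28 ≤ 32, strength 4·11 + 4·6 = 68.
Best is 74.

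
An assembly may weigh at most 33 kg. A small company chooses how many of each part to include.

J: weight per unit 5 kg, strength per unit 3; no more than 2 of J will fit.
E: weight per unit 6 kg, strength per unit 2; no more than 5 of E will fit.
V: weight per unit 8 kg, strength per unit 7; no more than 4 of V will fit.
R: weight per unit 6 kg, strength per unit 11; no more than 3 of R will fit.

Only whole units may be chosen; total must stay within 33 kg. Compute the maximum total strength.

This is a bounded integer knapsack.
R has the best ratio (11/6); taking only R gives at most 3×11 = 33 (stopped by the supply cap of 3).
Mixing does better — 1×J, 1×V, and 3×R: weight 31 ≤ 33, strength 1·3 + 1·7 + 3·11 = 43.

43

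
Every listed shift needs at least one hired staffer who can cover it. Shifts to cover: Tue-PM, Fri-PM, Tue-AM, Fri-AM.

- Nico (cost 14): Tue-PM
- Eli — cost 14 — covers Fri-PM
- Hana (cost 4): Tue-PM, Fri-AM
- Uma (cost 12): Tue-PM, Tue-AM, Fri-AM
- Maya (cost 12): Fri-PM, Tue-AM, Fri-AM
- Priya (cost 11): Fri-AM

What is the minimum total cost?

Choose Hana and Maya: together they cover Tue-PM, Fri-PM, Tue-AM, Fri-AM — every shift.
Total cost: 4 + 12 = 16.
No cover costs less than 16.

16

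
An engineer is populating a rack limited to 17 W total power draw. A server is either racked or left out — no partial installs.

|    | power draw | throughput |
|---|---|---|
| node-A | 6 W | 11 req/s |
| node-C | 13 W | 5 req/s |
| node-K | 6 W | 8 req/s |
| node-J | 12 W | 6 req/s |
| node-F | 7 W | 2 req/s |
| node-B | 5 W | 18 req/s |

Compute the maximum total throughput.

37

Take node-A, node-K, and node-B: power draw 6 + 6 + 5 = 17 ≤ 17, throughput 11 + 8 + 18 = 37.
No other feasible combination does better.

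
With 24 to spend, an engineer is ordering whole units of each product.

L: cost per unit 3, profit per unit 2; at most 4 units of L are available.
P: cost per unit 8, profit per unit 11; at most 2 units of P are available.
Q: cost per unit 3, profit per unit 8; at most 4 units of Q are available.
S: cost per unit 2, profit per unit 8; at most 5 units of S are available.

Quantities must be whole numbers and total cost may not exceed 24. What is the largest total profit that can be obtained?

Take 4×Q and 5×S: cost 22 ≤ 24, profit 4·8 + 5·8 = 72.
S has the best ratio (8/2) and is taken to its limit of 5; remaining capacity is filled optimally with the others.

72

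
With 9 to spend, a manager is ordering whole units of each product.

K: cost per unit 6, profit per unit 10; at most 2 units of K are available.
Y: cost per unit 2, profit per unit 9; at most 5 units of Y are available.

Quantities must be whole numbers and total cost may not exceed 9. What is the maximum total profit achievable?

36

Take 4×Y: cost 8 ≤ 9, profit 4·9 = 36.
No other integer combination yields more.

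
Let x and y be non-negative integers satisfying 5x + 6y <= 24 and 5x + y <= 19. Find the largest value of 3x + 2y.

11

(x,y)=(3,1): 5·3+6·1=21≤24, 5·3+1·1=16≤19, objective 11.
(x,y)=(2,2): 5·2+6·2=22≤24, 5·2+1·2=12≤19, objective 10.
(x,y)=(3,0): 5·3+6·0=15≤24, 5·3+1·0=15≤19, objective 9.
(x,y)=(2,1): 5·2+6·1=16≤24, 5·2+1·1=11≤19, objective 8.
The best lattice point is (3,1), giving 11.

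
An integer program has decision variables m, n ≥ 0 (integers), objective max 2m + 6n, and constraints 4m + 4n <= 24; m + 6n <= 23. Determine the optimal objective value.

24

Relaxing integrality, the LP optimum is 25.60 at (m,n) = (2.6, 3.4), which is not an integer point.
(m,n)=(3,3): 4·3+4·3=24≤24, 1·3+6·3=21≤23, objective 24.
(m,n)=(2,3): 4·2+4·3=20≤24, 1·2+6·3=20≤23, objective 22.
(m,n)=(4,2): 4·4+4·2=24≤24, 1·4+6·2=16≤23, objective 20.
The best lattice point is (3,3), giving 24.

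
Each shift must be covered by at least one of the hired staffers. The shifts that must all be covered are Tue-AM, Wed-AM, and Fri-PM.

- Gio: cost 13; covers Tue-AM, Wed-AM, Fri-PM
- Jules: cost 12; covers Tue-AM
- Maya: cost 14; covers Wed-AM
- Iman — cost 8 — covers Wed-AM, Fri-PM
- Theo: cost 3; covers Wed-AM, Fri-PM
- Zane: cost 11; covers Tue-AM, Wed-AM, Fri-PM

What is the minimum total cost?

The greedy cost-per-new-shift heuristic would pick Theo and Zane for 14, but a cheaper cover exists.
Zane alone covers Tue-AM, Wed-AM, Fri-PM — every shift.
Total cost: 11.
No cover costs less than 11.

11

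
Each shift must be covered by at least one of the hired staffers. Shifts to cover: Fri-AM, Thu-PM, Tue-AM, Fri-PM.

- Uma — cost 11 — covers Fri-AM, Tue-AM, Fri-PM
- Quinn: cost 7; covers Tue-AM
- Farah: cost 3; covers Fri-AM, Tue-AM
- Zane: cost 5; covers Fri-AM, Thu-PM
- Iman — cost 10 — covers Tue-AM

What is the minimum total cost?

Choose Uma and Zane: together they cover Fri-AM, Thu-PM, Tue-AM, Fri-PM — every shift.
Total cost: 11 + 5 = 16.

16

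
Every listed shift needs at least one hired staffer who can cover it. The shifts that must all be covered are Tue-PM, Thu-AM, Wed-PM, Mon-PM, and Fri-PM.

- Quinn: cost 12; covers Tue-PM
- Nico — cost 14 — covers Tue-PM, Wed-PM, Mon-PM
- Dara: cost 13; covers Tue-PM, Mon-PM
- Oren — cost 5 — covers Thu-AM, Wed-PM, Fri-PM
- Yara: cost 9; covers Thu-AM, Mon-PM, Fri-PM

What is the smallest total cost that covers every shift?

18

This is an integer covering problem.
Choose Dara and Oren: together they cover Tue-PM, Thu-AM, Wed-PM, Mon-PM, Fri-PM — every shift.
Total cost: 13 + 5 = 18.
No cover costs less than 18.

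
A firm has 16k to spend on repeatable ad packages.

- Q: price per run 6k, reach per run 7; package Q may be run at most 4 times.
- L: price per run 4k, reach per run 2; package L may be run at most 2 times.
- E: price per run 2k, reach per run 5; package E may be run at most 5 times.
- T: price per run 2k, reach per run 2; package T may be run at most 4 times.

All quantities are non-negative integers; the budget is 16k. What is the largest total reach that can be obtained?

This is a bounded integer knapsack.
E has the best ratio (5/2); taking only E gives at most 5×5 = 25 (stopped by the supply cap of 5).
Mixing does better — 1×Q and 5×E: price 16 ≤ 16, reach 1·7 + 5·5 = 32.

32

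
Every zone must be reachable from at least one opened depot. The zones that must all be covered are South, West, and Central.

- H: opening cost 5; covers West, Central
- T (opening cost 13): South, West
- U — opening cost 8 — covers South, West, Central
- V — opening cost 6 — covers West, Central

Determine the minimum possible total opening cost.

This is a weighted set-cover instance.
The greedy cost-per-new-zone heuristic would pick H and U for 13, but a cheaper cover exists.
U alone covers South, West, Central — every zone.
Total opening cost: 8.
No cover costs less than 8.

8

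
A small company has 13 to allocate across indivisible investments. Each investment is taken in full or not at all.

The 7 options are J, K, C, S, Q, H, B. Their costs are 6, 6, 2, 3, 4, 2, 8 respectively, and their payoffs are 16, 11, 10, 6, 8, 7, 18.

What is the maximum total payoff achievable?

39

Allowing fractional choices, the relaxed optimum would be about 39.8, but investments are indivisible.
C + H + B: cost 2 + 2 + 8 = 12 ≤ 13, payoff 10 + 7 + 18 = 35.
J + C + Q: cost 6 + 2 + 4 = 12 ≤ 13, payoff 16 + 10 + 8 = 34.
J + C + S + H: cost 6 + 2 + 3 + 2 = 13 ≤ 13, payoff 16 + 10 + 6 + 7 = 39.
Best is J, C, S, and H with total payoff 39.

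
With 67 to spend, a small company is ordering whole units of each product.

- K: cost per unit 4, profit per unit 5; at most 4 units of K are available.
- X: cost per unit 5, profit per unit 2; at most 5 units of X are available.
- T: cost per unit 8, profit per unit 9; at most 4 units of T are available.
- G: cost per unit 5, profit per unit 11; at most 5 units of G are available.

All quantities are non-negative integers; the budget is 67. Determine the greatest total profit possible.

4×K, 3×T, and 5×G: cost 65 ≤ 67, profit 4·5 + 3·9 + 5·11 = 102.
2×K, 4×T, and 5×G: cost 65 ≤ 67, profit 2·5 + 4·9 + 5·11 = 101.
Best is 102.

102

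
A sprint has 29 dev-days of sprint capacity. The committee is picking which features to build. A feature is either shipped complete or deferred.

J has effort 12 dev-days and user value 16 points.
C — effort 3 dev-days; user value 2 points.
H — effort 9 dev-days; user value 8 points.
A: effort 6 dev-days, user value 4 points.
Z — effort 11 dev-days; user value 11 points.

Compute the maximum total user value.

J + C + Z: effort 12 + 3 + 11 = 26 ≤ 29, user value 16 + 2 + 11 = 29.
J + A + Z: effort 12 + 6 + 11 = 29 ≤ 29, user value 16 + 4 + 11 = 31.
Best is J, A, and Z with total user value 31.

31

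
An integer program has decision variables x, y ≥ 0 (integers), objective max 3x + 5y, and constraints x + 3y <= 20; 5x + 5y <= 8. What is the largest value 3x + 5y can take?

5

(x,y)=(0,1) is feasible, giving 5.
(x,y)=(1,0) is feasible, giving 3.
The best lattice point is (0,1), giving 5.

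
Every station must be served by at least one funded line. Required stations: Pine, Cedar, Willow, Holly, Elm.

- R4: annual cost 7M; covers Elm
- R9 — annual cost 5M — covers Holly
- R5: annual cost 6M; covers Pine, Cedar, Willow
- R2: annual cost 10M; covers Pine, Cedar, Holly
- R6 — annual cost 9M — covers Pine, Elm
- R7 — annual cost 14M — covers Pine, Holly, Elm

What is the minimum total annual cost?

Choose R4, R9, and R5: together they cover Pine, Cedar, Willow, Holly, Elm — every station.
Total annual cost: 7 + 5 + 6 = 18.
No cover costs less than 18.

18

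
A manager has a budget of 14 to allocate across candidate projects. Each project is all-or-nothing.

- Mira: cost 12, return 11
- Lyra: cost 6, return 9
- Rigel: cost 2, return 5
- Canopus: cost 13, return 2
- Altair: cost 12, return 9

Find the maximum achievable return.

Take Mira and Rigel: cost 12 + 2 = 14 ≤ 14, return 11 + 5 = 16.
No other feasible combination does better.

16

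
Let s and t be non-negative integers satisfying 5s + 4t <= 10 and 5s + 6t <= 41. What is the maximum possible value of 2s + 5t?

10

(s,t)=(0,2): 5·0+4·2=8≤10, 5·0+6·2=12≤41, objective 10.
(s,t)=(1,1): 5·1+4·1=9≤10, 5·1+6·1=11≤41, objective 7.
No feasible integer point exceeds 10.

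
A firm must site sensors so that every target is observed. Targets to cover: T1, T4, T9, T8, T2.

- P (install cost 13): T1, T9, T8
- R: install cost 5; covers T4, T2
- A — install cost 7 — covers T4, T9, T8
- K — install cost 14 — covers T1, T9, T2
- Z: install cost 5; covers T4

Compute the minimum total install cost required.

18

The greedy cost-per-new-target heuristic would pick A, R, and P for 25, but a cheaper cover exists.
Choose P and R: together they cover T1, T4, T9, T8, T2 — every target.
Total install cost: 13 + 5 = 18.
No cover costs less than 18.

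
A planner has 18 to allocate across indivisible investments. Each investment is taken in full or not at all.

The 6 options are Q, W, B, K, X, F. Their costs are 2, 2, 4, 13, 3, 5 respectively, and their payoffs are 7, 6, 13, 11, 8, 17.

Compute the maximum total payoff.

Allowing fractional choices, the relaxed optimum would be about 52.7, but investments are indivisible.
Q + B + X + F: cost 2 + 4 + 3 + 5 = 14 ≤ 18, payoff 7 + 13 + 8 + 17 = 45.
Q + W + B + X + F: cost 2 + 2 + 4 + 3 + 5 = 16 ≤ 18, payoff 7 + 6 + 13 + 8 + 17 = 51.
W + B + X + F: cost 2 + 4 + 3 + 5 = 14 ≤ 18, payoff 6 + 13 + 8 + 17 = 44.
Best is Q, W, B, X, and F with total payoff 51.

51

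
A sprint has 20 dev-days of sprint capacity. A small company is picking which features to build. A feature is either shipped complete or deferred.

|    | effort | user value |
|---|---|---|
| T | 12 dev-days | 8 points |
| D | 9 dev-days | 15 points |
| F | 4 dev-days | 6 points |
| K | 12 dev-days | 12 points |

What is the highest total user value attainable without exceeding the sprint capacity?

21

Allowing fractional choices, the relaxed optimum would be about 28.0, but features are indivisible.
D + F: effort 9 + 4 = 13 ≤ 20, user value 15 + 6 = 21.
F + K: effort 4 + 12 = 16 ≤ 20, user value 6 + 12 = 18.
D: effort 9 ≤ 20, user value 15.
Best is D and F with total user value 21.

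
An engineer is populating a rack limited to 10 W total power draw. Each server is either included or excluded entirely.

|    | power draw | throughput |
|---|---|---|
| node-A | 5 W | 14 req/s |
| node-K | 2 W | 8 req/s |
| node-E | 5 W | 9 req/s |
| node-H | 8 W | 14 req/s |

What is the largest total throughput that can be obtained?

23

This is a 0-1 knapsack instance.
node-A + node-K: power draw 5 + 2 = 7 ≤ 10, throughput 14 + 8 = 22.
node-A + node-E: power draw 5 + 5 = 10 ≤ 10, throughput 14 + 9 = 23.
Best is node-A and node-E with total throughput 23.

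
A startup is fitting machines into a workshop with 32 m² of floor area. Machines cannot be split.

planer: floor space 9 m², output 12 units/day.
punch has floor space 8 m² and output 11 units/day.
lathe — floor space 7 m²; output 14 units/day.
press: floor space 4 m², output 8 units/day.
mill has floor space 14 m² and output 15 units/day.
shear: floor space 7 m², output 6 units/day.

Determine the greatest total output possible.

45

This is an integer program with binary decision variables.
Take planer, punch, lathe, and press: floor space 9 + 8 + 7 + 4 = 28 ≤ 32, output 12 + 11 + 14 + 8 = 45.
No other feasible combination does better.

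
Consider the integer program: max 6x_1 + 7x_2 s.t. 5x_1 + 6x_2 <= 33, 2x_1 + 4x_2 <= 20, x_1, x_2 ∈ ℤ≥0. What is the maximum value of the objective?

39

(x_1,x_2)=(3,3) is feasible, giving 39.
(x_1,x_2)=(4,2) is feasible, giving 38.
(x_1,x_2)=(5,1) is feasible, giving 37.
No feasible integer point exceeds 39.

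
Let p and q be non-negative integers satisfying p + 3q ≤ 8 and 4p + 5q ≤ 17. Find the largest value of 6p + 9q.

(p,q)=(3,1) is feasible, giving 27.
(p,q)=(4,0) is feasible, giving 24.
(p,q)=(1,2) is feasible, giving 24.
Maximum is 27 at (p,q)=(3,1).

27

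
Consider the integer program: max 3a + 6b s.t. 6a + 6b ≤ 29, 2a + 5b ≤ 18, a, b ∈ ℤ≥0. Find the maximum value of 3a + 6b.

(a,b)=(1,3): 6·1+6·3=24≤29, 2·1+5·3=17≤18, objective 21.
(a,b)=(0,3): 6·0+6·3=18≤29, 2·0+5·3=15≤18, objective 18.
(a,b)=(2,2): 6·2+6·2=24≤29, 2·2+5·2=14≤18, objective 18.
(a,b)=(1,2): 6·1+6·2=18≤29, 2·1+5·2=12≤18, objective 15.
Maximum is 21 at (a,b)=(1,3).

21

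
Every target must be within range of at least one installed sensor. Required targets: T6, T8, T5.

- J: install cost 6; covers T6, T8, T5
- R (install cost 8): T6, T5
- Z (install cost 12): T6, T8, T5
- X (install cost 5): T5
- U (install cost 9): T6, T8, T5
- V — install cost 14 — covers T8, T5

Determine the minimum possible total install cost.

J alone covers T6, T8, T5 — every target.
Total install cost: 6.

6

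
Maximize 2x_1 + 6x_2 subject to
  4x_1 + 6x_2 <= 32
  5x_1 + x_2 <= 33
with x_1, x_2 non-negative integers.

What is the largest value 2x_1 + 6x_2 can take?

30

(x_1,x_2)=(0,5): 4·0+6·5=30≤32, 5·0+1·5=5≤33, objective 30.
(x_1,x_2)=(1,4): 4·1+6·4=28≤32, 5·1+1·4=9≤33, objective 26.
(x_1,x_2)=(0,4): 4·0+6·4=24≤32, 5·0+1·4=4≤33, objective 24.
Maximum is 30 at (x_1,x_2)=(0,5).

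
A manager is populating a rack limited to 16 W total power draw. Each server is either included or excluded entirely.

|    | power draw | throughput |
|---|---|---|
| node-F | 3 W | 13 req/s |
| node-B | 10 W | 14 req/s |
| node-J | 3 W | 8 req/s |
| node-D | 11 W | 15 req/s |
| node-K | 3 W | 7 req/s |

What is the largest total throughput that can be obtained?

Take node-F, node-B, and node-J: power draw 3 + 10 + 3 = 16 ≤ 16, throughput 13 + 14 + 8 = 35.
No other feasible combination does better.

35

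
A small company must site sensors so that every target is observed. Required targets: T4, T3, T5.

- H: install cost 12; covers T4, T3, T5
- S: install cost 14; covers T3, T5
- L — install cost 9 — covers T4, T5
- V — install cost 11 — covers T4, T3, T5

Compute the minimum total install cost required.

V alone covers T4, T3, T5 — every target.
Total install cost: 11.
No cover costs less than 11.

11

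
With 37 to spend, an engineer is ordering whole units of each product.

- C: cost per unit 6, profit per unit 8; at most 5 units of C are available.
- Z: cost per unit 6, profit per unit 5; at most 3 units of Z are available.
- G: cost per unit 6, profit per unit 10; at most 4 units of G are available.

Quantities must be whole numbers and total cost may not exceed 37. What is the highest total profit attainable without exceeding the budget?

56

2×C and 4×G: cost 36 ≤ 37, profit 2·8 + 4·10 = 56.
3×C and 3×G: cost 36 ≤ 37, profit 3·8 + 3·10 = 54.
Best is 56.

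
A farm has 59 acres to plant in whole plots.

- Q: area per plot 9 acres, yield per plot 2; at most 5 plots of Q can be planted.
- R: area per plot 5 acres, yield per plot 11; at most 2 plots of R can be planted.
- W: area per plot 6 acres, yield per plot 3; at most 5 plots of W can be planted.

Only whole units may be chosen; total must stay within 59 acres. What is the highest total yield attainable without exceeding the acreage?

1×Q, 2×R, and 5×W: area 49 ≤ 59, yield 1·2 + 2·11 + 5·3 = 39.
2×Q, 2×R, and 5×W: area 58 ≤ 59, yield 2·2 + 2·11 + 5·3 = 41.
Best is 41.

41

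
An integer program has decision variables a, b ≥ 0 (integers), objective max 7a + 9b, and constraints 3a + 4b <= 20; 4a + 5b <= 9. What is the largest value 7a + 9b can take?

(a,b)=(1,1): 3·1+4·1=7≤20, 4·1+5·1=9≤9, objective 16.
(a,b)=(2,0): 3·2+4·0=6≤20, 4·2+5·0=8≤9, objective 14.
(a,b)=(0,1): 3·0+4·1=4≤20, 4·0+5·1=5≤9, objective 9.
No feasible integer point exceeds 16.

16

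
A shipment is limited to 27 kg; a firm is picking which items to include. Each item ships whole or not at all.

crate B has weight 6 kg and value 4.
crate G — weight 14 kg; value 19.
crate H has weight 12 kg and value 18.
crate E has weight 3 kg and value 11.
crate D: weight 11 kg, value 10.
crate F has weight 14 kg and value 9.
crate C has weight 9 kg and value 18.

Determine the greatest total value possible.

48

Treat it as a binary knapsack problem.
Allowing fractional choices, the relaxed optimum would be about 51.1, but items are indivisible.
crate G + crate E + crate C: weight 14 + 3 + 9 = 26 ≤ 27, value 19 + 11 + 18 = 48.
crate H + crate E + crate C: weight 12 + 3 + 9 = 24 ≤ 27, value 18 + 11 + 18 = 47.
Best is crate G, crate E, and crate C with total value 48.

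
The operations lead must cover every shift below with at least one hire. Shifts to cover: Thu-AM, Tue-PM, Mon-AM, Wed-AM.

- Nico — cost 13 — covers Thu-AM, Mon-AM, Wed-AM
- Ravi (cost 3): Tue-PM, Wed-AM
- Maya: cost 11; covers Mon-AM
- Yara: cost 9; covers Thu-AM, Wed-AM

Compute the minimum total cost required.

16

This is an integer covering problem.
Choose Nico and Ravi: together they cover Thu-AM, Tue-PM, Mon-AM, Wed-AM — every shift.
Total cost: 13 + 3 = 16.
No cover costs less than 16.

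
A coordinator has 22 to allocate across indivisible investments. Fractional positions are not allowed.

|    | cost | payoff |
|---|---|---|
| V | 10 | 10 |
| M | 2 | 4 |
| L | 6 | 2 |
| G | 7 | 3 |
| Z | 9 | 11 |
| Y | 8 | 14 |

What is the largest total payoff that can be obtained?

29

Treat it as a binary knapsack problem.
Allowing fractional choices, the relaxed optimum would be about 32.0, but investments are indivisible.
V + M + Y: cost 10 + 2 + 8 = 20 ≤ 22, payoff 10 + 4 + 14 = 28.
M + Z + Y: cost 2 + 9 + 8 = 19 ≤ 22, payoff 4 + 11 + 14 = 29.
Best is M, Z, and Y with total payoff 29.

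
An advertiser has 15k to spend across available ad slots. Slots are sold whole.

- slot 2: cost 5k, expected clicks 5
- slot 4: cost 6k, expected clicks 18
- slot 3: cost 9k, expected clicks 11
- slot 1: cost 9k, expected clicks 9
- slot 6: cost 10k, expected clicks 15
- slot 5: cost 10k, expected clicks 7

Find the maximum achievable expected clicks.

29

Treat it as a binary knapsack problem.
Allowing fractional choices, the relaxed optimum would be about 31.5, but ad slots are indivisible.
slot 2 + slot 4: cost 5 + 6 = 11 ≤ 15, expected clicks 5 + 18 = 23.
slot 4 + slot 1: cost 6 + 9 = 15 ≤ 15, expected clicks 18 + 9 = 27.
slot 4 + slot 3: cost 6 + 9 = 15 ≤ 15, expected clicks 18 + 11 = 29.
Best is slot 4 and slot 3 with total expected clicks 29.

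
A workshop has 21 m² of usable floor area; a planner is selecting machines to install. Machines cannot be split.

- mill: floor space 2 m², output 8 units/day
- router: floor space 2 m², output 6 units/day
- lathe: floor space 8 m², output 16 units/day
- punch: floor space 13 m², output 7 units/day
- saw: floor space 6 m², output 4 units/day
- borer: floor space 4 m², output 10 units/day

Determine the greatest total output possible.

Allowing fractional choices, the relaxed optimum would be about 43.3, but machines are indivisible.
mill + lathe + saw + borer: floor space 2 + 8 + 6 + 4 = 20 ≤ 21, output 8 + 16 + 4 + 10 = 38.
mill + router + lathe + borer: floor space 2 + 2 + 8 + 4 = 16 ≤ 21, output 8 + 6 + 16 + 10 = 40.
router + lathe + saw + borer: floor space 2 + 8 + 6 + 4 = 20 ≤ 21, output 6 + 16 + 4 + 10 = 36.
Best is mill, router, lathe, and borer with total output 40.

40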